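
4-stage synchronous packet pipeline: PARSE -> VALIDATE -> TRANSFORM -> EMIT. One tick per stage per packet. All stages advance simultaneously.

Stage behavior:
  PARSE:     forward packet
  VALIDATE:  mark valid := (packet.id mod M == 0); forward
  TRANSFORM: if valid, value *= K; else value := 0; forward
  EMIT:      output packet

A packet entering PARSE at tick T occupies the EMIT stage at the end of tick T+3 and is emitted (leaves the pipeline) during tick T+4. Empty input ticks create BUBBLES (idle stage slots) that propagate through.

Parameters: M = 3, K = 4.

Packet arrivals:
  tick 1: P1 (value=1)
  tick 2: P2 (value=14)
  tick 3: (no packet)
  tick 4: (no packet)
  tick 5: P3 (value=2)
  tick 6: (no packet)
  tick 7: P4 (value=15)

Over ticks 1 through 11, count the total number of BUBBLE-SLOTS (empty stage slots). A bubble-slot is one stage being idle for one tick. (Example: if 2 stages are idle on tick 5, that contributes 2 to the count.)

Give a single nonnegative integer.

Answer: 28

Derivation:
Tick 1: [PARSE:P1(v=1,ok=F), VALIDATE:-, TRANSFORM:-, EMIT:-] out:-; bubbles=3
Tick 2: [PARSE:P2(v=14,ok=F), VALIDATE:P1(v=1,ok=F), TRANSFORM:-, EMIT:-] out:-; bubbles=2
Tick 3: [PARSE:-, VALIDATE:P2(v=14,ok=F), TRANSFORM:P1(v=0,ok=F), EMIT:-] out:-; bubbles=2
Tick 4: [PARSE:-, VALIDATE:-, TRANSFORM:P2(v=0,ok=F), EMIT:P1(v=0,ok=F)] out:-; bubbles=2
Tick 5: [PARSE:P3(v=2,ok=F), VALIDATE:-, TRANSFORM:-, EMIT:P2(v=0,ok=F)] out:P1(v=0); bubbles=2
Tick 6: [PARSE:-, VALIDATE:P3(v=2,ok=T), TRANSFORM:-, EMIT:-] out:P2(v=0); bubbles=3
Tick 7: [PARSE:P4(v=15,ok=F), VALIDATE:-, TRANSFORM:P3(v=8,ok=T), EMIT:-] out:-; bubbles=2
Tick 8: [PARSE:-, VALIDATE:P4(v=15,ok=F), TRANSFORM:-, EMIT:P3(v=8,ok=T)] out:-; bubbles=2
Tick 9: [PARSE:-, VALIDATE:-, TRANSFORM:P4(v=0,ok=F), EMIT:-] out:P3(v=8); bubbles=3
Tick 10: [PARSE:-, VALIDATE:-, TRANSFORM:-, EMIT:P4(v=0,ok=F)] out:-; bubbles=3
Tick 11: [PARSE:-, VALIDATE:-, TRANSFORM:-, EMIT:-] out:P4(v=0); bubbles=4
Total bubble-slots: 28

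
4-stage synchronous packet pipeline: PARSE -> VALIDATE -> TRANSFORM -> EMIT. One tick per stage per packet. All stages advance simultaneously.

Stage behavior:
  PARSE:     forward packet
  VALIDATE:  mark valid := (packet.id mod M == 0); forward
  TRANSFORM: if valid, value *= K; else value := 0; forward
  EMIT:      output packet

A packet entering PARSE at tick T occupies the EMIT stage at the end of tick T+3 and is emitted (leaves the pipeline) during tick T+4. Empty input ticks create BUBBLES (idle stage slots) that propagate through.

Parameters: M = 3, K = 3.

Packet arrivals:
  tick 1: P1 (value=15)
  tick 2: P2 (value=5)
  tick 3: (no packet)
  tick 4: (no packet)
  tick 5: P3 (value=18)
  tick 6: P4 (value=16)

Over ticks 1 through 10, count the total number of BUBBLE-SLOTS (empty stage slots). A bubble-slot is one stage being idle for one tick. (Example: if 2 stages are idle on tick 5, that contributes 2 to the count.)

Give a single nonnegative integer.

Tick 1: [PARSE:P1(v=15,ok=F), VALIDATE:-, TRANSFORM:-, EMIT:-] out:-; bubbles=3
Tick 2: [PARSE:P2(v=5,ok=F), VALIDATE:P1(v=15,ok=F), TRANSFORM:-, EMIT:-] out:-; bubbles=2
Tick 3: [PARSE:-, VALIDATE:P2(v=5,ok=F), TRANSFORM:P1(v=0,ok=F), EMIT:-] out:-; bubbles=2
Tick 4: [PARSE:-, VALIDATE:-, TRANSFORM:P2(v=0,ok=F), EMIT:P1(v=0,ok=F)] out:-; bubbles=2
Tick 5: [PARSE:P3(v=18,ok=F), VALIDATE:-, TRANSFORM:-, EMIT:P2(v=0,ok=F)] out:P1(v=0); bubbles=2
Tick 6: [PARSE:P4(v=16,ok=F), VALIDATE:P3(v=18,ok=T), TRANSFORM:-, EMIT:-] out:P2(v=0); bubbles=2
Tick 7: [PARSE:-, VALIDATE:P4(v=16,ok=F), TRANSFORM:P3(v=54,ok=T), EMIT:-] out:-; bubbles=2
Tick 8: [PARSE:-, VALIDATE:-, TRANSFORM:P4(v=0,ok=F), EMIT:P3(v=54,ok=T)] out:-; bubbles=2
Tick 9: [PARSE:-, VALIDATE:-, TRANSFORM:-, EMIT:P4(v=0,ok=F)] out:P3(v=54); bubbles=3
Tick 10: [PARSE:-, VALIDATE:-, TRANSFORM:-, EMIT:-] out:P4(v=0); bubbles=4
Total bubble-slots: 24

Answer: 24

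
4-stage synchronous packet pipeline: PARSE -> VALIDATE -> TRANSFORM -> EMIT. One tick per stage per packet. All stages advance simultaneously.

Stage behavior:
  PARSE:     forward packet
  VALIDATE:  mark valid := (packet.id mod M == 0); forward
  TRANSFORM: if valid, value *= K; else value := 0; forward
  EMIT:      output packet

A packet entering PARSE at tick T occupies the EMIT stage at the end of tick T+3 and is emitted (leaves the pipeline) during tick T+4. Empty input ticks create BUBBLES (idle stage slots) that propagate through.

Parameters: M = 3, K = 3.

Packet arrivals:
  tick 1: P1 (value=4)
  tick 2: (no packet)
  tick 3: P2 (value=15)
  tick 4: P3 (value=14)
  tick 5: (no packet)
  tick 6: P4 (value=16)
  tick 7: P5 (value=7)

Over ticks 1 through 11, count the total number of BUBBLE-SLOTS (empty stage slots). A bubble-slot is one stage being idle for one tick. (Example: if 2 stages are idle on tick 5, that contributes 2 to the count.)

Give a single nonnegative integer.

Tick 1: [PARSE:P1(v=4,ok=F), VALIDATE:-, TRANSFORM:-, EMIT:-] out:-; bubbles=3
Tick 2: [PARSE:-, VALIDATE:P1(v=4,ok=F), TRANSFORM:-, EMIT:-] out:-; bubbles=3
Tick 3: [PARSE:P2(v=15,ok=F), VALIDATE:-, TRANSFORM:P1(v=0,ok=F), EMIT:-] out:-; bubbles=2
Tick 4: [PARSE:P3(v=14,ok=F), VALIDATE:P2(v=15,ok=F), TRANSFORM:-, EMIT:P1(v=0,ok=F)] out:-; bubbles=1
Tick 5: [PARSE:-, VALIDATE:P3(v=14,ok=T), TRANSFORM:P2(v=0,ok=F), EMIT:-] out:P1(v=0); bubbles=2
Tick 6: [PARSE:P4(v=16,ok=F), VALIDATE:-, TRANSFORM:P3(v=42,ok=T), EMIT:P2(v=0,ok=F)] out:-; bubbles=1
Tick 7: [PARSE:P5(v=7,ok=F), VALIDATE:P4(v=16,ok=F), TRANSFORM:-, EMIT:P3(v=42,ok=T)] out:P2(v=0); bubbles=1
Tick 8: [PARSE:-, VALIDATE:P5(v=7,ok=F), TRANSFORM:P4(v=0,ok=F), EMIT:-] out:P3(v=42); bubbles=2
Tick 9: [PARSE:-, VALIDATE:-, TRANSFORM:P5(v=0,ok=F), EMIT:P4(v=0,ok=F)] out:-; bubbles=2
Tick 10: [PARSE:-, VALIDATE:-, TRANSFORM:-, EMIT:P5(v=0,ok=F)] out:P4(v=0); bubbles=3
Tick 11: [PARSE:-, VALIDATE:-, TRANSFORM:-, EMIT:-] out:P5(v=0); bubbles=4
Total bubble-slots: 24

Answer: 24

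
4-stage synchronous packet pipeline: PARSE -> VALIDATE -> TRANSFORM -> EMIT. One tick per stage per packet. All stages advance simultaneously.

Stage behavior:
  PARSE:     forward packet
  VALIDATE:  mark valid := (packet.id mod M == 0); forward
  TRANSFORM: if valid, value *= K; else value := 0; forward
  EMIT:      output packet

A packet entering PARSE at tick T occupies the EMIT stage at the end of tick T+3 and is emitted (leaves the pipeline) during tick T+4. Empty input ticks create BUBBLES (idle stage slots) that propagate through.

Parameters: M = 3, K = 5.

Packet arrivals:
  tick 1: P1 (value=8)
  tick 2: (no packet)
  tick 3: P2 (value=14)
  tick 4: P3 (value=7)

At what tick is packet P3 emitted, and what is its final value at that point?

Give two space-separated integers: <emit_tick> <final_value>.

Tick 1: [PARSE:P1(v=8,ok=F), VALIDATE:-, TRANSFORM:-, EMIT:-] out:-; in:P1
Tick 2: [PARSE:-, VALIDATE:P1(v=8,ok=F), TRANSFORM:-, EMIT:-] out:-; in:-
Tick 3: [PARSE:P2(v=14,ok=F), VALIDATE:-, TRANSFORM:P1(v=0,ok=F), EMIT:-] out:-; in:P2
Tick 4: [PARSE:P3(v=7,ok=F), VALIDATE:P2(v=14,ok=F), TRANSFORM:-, EMIT:P1(v=0,ok=F)] out:-; in:P3
Tick 5: [PARSE:-, VALIDATE:P3(v=7,ok=T), TRANSFORM:P2(v=0,ok=F), EMIT:-] out:P1(v=0); in:-
Tick 6: [PARSE:-, VALIDATE:-, TRANSFORM:P3(v=35,ok=T), EMIT:P2(v=0,ok=F)] out:-; in:-
Tick 7: [PARSE:-, VALIDATE:-, TRANSFORM:-, EMIT:P3(v=35,ok=T)] out:P2(v=0); in:-
Tick 8: [PARSE:-, VALIDATE:-, TRANSFORM:-, EMIT:-] out:P3(v=35); in:-
P3: arrives tick 4, valid=True (id=3, id%3=0), emit tick 8, final value 35

Answer: 8 35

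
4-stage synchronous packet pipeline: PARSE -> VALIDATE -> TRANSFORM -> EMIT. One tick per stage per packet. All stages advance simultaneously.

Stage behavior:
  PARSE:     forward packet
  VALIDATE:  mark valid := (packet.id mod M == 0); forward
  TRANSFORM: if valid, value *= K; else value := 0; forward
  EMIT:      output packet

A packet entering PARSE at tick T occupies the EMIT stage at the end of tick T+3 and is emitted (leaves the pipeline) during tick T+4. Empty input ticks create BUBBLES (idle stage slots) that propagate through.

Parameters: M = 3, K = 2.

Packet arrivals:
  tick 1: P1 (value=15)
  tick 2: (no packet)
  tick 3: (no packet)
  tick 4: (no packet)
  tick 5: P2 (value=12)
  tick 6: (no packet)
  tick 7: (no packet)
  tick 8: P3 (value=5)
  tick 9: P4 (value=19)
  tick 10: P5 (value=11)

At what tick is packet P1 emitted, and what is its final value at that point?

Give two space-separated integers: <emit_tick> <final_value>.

Answer: 5 0

Derivation:
Tick 1: [PARSE:P1(v=15,ok=F), VALIDATE:-, TRANSFORM:-, EMIT:-] out:-; in:P1
Tick 2: [PARSE:-, VALIDATE:P1(v=15,ok=F), TRANSFORM:-, EMIT:-] out:-; in:-
Tick 3: [PARSE:-, VALIDATE:-, TRANSFORM:P1(v=0,ok=F), EMIT:-] out:-; in:-
Tick 4: [PARSE:-, VALIDATE:-, TRANSFORM:-, EMIT:P1(v=0,ok=F)] out:-; in:-
Tick 5: [PARSE:P2(v=12,ok=F), VALIDATE:-, TRANSFORM:-, EMIT:-] out:P1(v=0); in:P2
Tick 6: [PARSE:-, VALIDATE:P2(v=12,ok=F), TRANSFORM:-, EMIT:-] out:-; in:-
Tick 7: [PARSE:-, VALIDATE:-, TRANSFORM:P2(v=0,ok=F), EMIT:-] out:-; in:-
Tick 8: [PARSE:P3(v=5,ok=F), VALIDATE:-, TRANSFORM:-, EMIT:P2(v=0,ok=F)] out:-; in:P3
Tick 9: [PARSE:P4(v=19,ok=F), VALIDATE:P3(v=5,ok=T), TRANSFORM:-, EMIT:-] out:P2(v=0); in:P4
Tick 10: [PARSE:P5(v=11,ok=F), VALIDATE:P4(v=19,ok=F), TRANSFORM:P3(v=10,ok=T), EMIT:-] out:-; in:P5
Tick 11: [PARSE:-, VALIDATE:P5(v=11,ok=F), TRANSFORM:P4(v=0,ok=F), EMIT:P3(v=10,ok=T)] out:-; in:-
Tick 12: [PARSE:-, VALIDATE:-, TRANSFORM:P5(v=0,ok=F), EMIT:P4(v=0,ok=F)] out:P3(v=10); in:-
Tick 13: [PARSE:-, VALIDATE:-, TRANSFORM:-, EMIT:P5(v=0,ok=F)] out:P4(v=0); in:-
Tick 14: [PARSE:-, VALIDATE:-, TRANSFORM:-, EMIT:-] out:P5(v=0); in:-
P1: arrives tick 1, valid=False (id=1, id%3=1), emit tick 5, final value 0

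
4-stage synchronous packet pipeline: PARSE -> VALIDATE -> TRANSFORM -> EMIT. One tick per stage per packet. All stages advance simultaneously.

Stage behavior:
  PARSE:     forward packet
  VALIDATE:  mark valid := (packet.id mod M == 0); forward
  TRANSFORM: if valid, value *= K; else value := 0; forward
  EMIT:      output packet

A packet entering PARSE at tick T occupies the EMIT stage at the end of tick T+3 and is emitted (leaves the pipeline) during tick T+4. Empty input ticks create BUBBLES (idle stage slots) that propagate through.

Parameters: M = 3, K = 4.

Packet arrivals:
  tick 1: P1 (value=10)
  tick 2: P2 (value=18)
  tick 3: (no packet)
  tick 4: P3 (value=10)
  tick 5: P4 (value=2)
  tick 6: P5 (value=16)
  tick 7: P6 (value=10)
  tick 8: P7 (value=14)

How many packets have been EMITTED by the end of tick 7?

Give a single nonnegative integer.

Answer: 2

Derivation:
Tick 1: [PARSE:P1(v=10,ok=F), VALIDATE:-, TRANSFORM:-, EMIT:-] out:-; in:P1
Tick 2: [PARSE:P2(v=18,ok=F), VALIDATE:P1(v=10,ok=F), TRANSFORM:-, EMIT:-] out:-; in:P2
Tick 3: [PARSE:-, VALIDATE:P2(v=18,ok=F), TRANSFORM:P1(v=0,ok=F), EMIT:-] out:-; in:-
Tick 4: [PARSE:P3(v=10,ok=F), VALIDATE:-, TRANSFORM:P2(v=0,ok=F), EMIT:P1(v=0,ok=F)] out:-; in:P3
Tick 5: [PARSE:P4(v=2,ok=F), VALIDATE:P3(v=10,ok=T), TRANSFORM:-, EMIT:P2(v=0,ok=F)] out:P1(v=0); in:P4
Tick 6: [PARSE:P5(v=16,ok=F), VALIDATE:P4(v=2,ok=F), TRANSFORM:P3(v=40,ok=T), EMIT:-] out:P2(v=0); in:P5
Tick 7: [PARSE:P6(v=10,ok=F), VALIDATE:P5(v=16,ok=F), TRANSFORM:P4(v=0,ok=F), EMIT:P3(v=40,ok=T)] out:-; in:P6
Emitted by tick 7: ['P1', 'P2']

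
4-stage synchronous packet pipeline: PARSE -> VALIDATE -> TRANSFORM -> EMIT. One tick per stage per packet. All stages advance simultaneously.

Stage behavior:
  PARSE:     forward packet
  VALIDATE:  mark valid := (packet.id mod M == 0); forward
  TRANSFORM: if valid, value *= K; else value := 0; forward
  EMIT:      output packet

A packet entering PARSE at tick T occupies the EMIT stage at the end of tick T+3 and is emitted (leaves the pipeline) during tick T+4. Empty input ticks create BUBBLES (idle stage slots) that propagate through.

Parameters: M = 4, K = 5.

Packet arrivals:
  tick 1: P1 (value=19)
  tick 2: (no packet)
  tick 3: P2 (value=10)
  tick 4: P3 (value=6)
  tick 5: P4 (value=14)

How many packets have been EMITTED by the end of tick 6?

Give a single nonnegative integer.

Tick 1: [PARSE:P1(v=19,ok=F), VALIDATE:-, TRANSFORM:-, EMIT:-] out:-; in:P1
Tick 2: [PARSE:-, VALIDATE:P1(v=19,ok=F), TRANSFORM:-, EMIT:-] out:-; in:-
Tick 3: [PARSE:P2(v=10,ok=F), VALIDATE:-, TRANSFORM:P1(v=0,ok=F), EMIT:-] out:-; in:P2
Tick 4: [PARSE:P3(v=6,ok=F), VALIDATE:P2(v=10,ok=F), TRANSFORM:-, EMIT:P1(v=0,ok=F)] out:-; in:P3
Tick 5: [PARSE:P4(v=14,ok=F), VALIDATE:P3(v=6,ok=F), TRANSFORM:P2(v=0,ok=F), EMIT:-] out:P1(v=0); in:P4
Tick 6: [PARSE:-, VALIDATE:P4(v=14,ok=T), TRANSFORM:P3(v=0,ok=F), EMIT:P2(v=0,ok=F)] out:-; in:-
Emitted by tick 6: ['P1']

Answer: 1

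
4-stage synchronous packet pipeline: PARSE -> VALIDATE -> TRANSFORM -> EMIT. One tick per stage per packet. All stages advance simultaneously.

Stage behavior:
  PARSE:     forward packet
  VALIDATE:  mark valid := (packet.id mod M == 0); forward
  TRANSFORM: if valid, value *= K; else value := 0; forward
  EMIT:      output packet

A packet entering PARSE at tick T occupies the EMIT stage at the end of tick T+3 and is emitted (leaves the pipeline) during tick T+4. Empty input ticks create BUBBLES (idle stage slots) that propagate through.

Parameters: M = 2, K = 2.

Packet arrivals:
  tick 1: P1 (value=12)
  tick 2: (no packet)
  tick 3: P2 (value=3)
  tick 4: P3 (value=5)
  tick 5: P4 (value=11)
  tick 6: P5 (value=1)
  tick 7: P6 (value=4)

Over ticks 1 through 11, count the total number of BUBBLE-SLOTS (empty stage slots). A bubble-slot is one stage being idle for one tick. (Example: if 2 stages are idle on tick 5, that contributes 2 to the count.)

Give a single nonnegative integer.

Tick 1: [PARSE:P1(v=12,ok=F), VALIDATE:-, TRANSFORM:-, EMIT:-] out:-; bubbles=3
Tick 2: [PARSE:-, VALIDATE:P1(v=12,ok=F), TRANSFORM:-, EMIT:-] out:-; bubbles=3
Tick 3: [PARSE:P2(v=3,ok=F), VALIDATE:-, TRANSFORM:P1(v=0,ok=F), EMIT:-] out:-; bubbles=2
Tick 4: [PARSE:P3(v=5,ok=F), VALIDATE:P2(v=3,ok=T), TRANSFORM:-, EMIT:P1(v=0,ok=F)] out:-; bubbles=1
Tick 5: [PARSE:P4(v=11,ok=F), VALIDATE:P3(v=5,ok=F), TRANSFORM:P2(v=6,ok=T), EMIT:-] out:P1(v=0); bubbles=1
Tick 6: [PARSE:P5(v=1,ok=F), VALIDATE:P4(v=11,ok=T), TRANSFORM:P3(v=0,ok=F), EMIT:P2(v=6,ok=T)] out:-; bubbles=0
Tick 7: [PARSE:P6(v=4,ok=F), VALIDATE:P5(v=1,ok=F), TRANSFORM:P4(v=22,ok=T), EMIT:P3(v=0,ok=F)] out:P2(v=6); bubbles=0
Tick 8: [PARSE:-, VALIDATE:P6(v=4,ok=T), TRANSFORM:P5(v=0,ok=F), EMIT:P4(v=22,ok=T)] out:P3(v=0); bubbles=1
Tick 9: [PARSE:-, VALIDATE:-, TRANSFORM:P6(v=8,ok=T), EMIT:P5(v=0,ok=F)] out:P4(v=22); bubbles=2
Tick 10: [PARSE:-, VALIDATE:-, TRANSFORM:-, EMIT:P6(v=8,ok=T)] out:P5(v=0); bubbles=3
Tick 11: [PARSE:-, VALIDATE:-, TRANSFORM:-, EMIT:-] out:P6(v=8); bubbles=4
Total bubble-slots: 20

Answer: 20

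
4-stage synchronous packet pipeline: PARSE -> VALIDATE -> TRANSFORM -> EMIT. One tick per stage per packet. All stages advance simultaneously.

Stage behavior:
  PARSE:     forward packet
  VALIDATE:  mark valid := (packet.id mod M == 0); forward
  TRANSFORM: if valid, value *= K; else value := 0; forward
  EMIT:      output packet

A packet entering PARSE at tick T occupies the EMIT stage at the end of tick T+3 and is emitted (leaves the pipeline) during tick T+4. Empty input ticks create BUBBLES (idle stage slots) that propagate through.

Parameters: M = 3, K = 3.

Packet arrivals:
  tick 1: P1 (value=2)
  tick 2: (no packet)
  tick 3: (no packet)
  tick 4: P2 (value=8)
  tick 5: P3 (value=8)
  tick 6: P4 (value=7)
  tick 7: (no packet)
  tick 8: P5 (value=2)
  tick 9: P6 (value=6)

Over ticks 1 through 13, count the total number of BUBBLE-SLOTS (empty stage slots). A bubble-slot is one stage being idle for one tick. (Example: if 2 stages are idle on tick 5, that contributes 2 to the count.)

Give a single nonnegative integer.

Answer: 28

Derivation:
Tick 1: [PARSE:P1(v=2,ok=F), VALIDATE:-, TRANSFORM:-, EMIT:-] out:-; bubbles=3
Tick 2: [PARSE:-, VALIDATE:P1(v=2,ok=F), TRANSFORM:-, EMIT:-] out:-; bubbles=3
Tick 3: [PARSE:-, VALIDATE:-, TRANSFORM:P1(v=0,ok=F), EMIT:-] out:-; bubbles=3
Tick 4: [PARSE:P2(v=8,ok=F), VALIDATE:-, TRANSFORM:-, EMIT:P1(v=0,ok=F)] out:-; bubbles=2
Tick 5: [PARSE:P3(v=8,ok=F), VALIDATE:P2(v=8,ok=F), TRANSFORM:-, EMIT:-] out:P1(v=0); bubbles=2
Tick 6: [PARSE:P4(v=7,ok=F), VALIDATE:P3(v=8,ok=T), TRANSFORM:P2(v=0,ok=F), EMIT:-] out:-; bubbles=1
Tick 7: [PARSE:-, VALIDATE:P4(v=7,ok=F), TRANSFORM:P3(v=24,ok=T), EMIT:P2(v=0,ok=F)] out:-; bubbles=1
Tick 8: [PARSE:P5(v=2,ok=F), VALIDATE:-, TRANSFORM:P4(v=0,ok=F), EMIT:P3(v=24,ok=T)] out:P2(v=0); bubbles=1
Tick 9: [PARSE:P6(v=6,ok=F), VALIDATE:P5(v=2,ok=F), TRANSFORM:-, EMIT:P4(v=0,ok=F)] out:P3(v=24); bubbles=1
Tick 10: [PARSE:-, VALIDATE:P6(v=6,ok=T), TRANSFORM:P5(v=0,ok=F), EMIT:-] out:P4(v=0); bubbles=2
Tick 11: [PARSE:-, VALIDATE:-, TRANSFORM:P6(v=18,ok=T), EMIT:P5(v=0,ok=F)] out:-; bubbles=2
Tick 12: [PARSE:-, VALIDATE:-, TRANSFORM:-, EMIT:P6(v=18,ok=T)] out:P5(v=0); bubbles=3
Tick 13: [PARSE:-, VALIDATE:-, TRANSFORM:-, EMIT:-] out:P6(v=18); bubbles=4
Total bubble-slots: 28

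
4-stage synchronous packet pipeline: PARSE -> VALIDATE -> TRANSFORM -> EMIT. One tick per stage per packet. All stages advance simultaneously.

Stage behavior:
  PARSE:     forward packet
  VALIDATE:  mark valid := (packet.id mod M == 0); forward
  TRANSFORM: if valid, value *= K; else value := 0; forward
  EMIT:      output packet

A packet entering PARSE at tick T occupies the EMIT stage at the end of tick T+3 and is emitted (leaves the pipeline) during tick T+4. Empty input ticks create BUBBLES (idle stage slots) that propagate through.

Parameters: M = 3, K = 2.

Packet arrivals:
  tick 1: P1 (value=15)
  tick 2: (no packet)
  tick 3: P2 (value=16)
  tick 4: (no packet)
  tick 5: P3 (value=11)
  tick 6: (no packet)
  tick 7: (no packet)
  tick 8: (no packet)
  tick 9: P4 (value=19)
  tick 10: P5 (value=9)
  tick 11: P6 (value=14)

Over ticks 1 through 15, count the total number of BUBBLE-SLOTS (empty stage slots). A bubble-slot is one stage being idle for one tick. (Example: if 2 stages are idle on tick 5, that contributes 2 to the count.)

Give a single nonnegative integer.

Answer: 36

Derivation:
Tick 1: [PARSE:P1(v=15,ok=F), VALIDATE:-, TRANSFORM:-, EMIT:-] out:-; bubbles=3
Tick 2: [PARSE:-, VALIDATE:P1(v=15,ok=F), TRANSFORM:-, EMIT:-] out:-; bubbles=3
Tick 3: [PARSE:P2(v=16,ok=F), VALIDATE:-, TRANSFORM:P1(v=0,ok=F), EMIT:-] out:-; bubbles=2
Tick 4: [PARSE:-, VALIDATE:P2(v=16,ok=F), TRANSFORM:-, EMIT:P1(v=0,ok=F)] out:-; bubbles=2
Tick 5: [PARSE:P3(v=11,ok=F), VALIDATE:-, TRANSFORM:P2(v=0,ok=F), EMIT:-] out:P1(v=0); bubbles=2
Tick 6: [PARSE:-, VALIDATE:P3(v=11,ok=T), TRANSFORM:-, EMIT:P2(v=0,ok=F)] out:-; bubbles=2
Tick 7: [PARSE:-, VALIDATE:-, TRANSFORM:P3(v=22,ok=T), EMIT:-] out:P2(v=0); bubbles=3
Tick 8: [PARSE:-, VALIDATE:-, TRANSFORM:-, EMIT:P3(v=22,ok=T)] out:-; bubbles=3
Tick 9: [PARSE:P4(v=19,ok=F), VALIDATE:-, TRANSFORM:-, EMIT:-] out:P3(v=22); bubbles=3
Tick 10: [PARSE:P5(v=9,ok=F), VALIDATE:P4(v=19,ok=F), TRANSFORM:-, EMIT:-] out:-; bubbles=2
Tick 11: [PARSE:P6(v=14,ok=F), VALIDATE:P5(v=9,ok=F), TRANSFORM:P4(v=0,ok=F), EMIT:-] out:-; bubbles=1
Tick 12: [PARSE:-, VALIDATE:P6(v=14,ok=T), TRANSFORM:P5(v=0,ok=F), EMIT:P4(v=0,ok=F)] out:-; bubbles=1
Tick 13: [PARSE:-, VALIDATE:-, TRANSFORM:P6(v=28,ok=T), EMIT:P5(v=0,ok=F)] out:P4(v=0); bubbles=2
Tick 14: [PARSE:-, VALIDATE:-, TRANSFORM:-, EMIT:P6(v=28,ok=T)] out:P5(v=0); bubbles=3
Tick 15: [PARSE:-, VALIDATE:-, TRANSFORM:-, EMIT:-] out:P6(v=28); bubbles=4
Total bubble-slots: 36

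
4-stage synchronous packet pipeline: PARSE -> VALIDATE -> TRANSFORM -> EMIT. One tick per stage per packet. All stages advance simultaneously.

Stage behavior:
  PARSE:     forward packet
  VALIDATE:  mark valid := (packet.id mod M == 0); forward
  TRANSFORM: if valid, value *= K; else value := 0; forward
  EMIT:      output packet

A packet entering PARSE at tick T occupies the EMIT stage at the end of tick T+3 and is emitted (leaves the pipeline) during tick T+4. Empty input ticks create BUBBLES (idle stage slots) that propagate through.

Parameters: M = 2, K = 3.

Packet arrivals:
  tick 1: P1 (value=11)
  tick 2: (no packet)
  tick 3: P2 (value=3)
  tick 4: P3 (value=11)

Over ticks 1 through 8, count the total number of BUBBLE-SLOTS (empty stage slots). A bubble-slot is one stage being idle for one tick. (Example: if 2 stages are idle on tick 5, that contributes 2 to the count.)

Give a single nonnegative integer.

Answer: 20

Derivation:
Tick 1: [PARSE:P1(v=11,ok=F), VALIDATE:-, TRANSFORM:-, EMIT:-] out:-; bubbles=3
Tick 2: [PARSE:-, VALIDATE:P1(v=11,ok=F), TRANSFORM:-, EMIT:-] out:-; bubbles=3
Tick 3: [PARSE:P2(v=3,ok=F), VALIDATE:-, TRANSFORM:P1(v=0,ok=F), EMIT:-] out:-; bubbles=2
Tick 4: [PARSE:P3(v=11,ok=F), VALIDATE:P2(v=3,ok=T), TRANSFORM:-, EMIT:P1(v=0,ok=F)] out:-; bubbles=1
Tick 5: [PARSE:-, VALIDATE:P3(v=11,ok=F), TRANSFORM:P2(v=9,ok=T), EMIT:-] out:P1(v=0); bubbles=2
Tick 6: [PARSE:-, VALIDATE:-, TRANSFORM:P3(v=0,ok=F), EMIT:P2(v=9,ok=T)] out:-; bubbles=2
Tick 7: [PARSE:-, VALIDATE:-, TRANSFORM:-, EMIT:P3(v=0,ok=F)] out:P2(v=9); bubbles=3
Tick 8: [PARSE:-, VALIDATE:-, TRANSFORM:-, EMIT:-] out:P3(v=0); bubbles=4
Total bubble-slots: 20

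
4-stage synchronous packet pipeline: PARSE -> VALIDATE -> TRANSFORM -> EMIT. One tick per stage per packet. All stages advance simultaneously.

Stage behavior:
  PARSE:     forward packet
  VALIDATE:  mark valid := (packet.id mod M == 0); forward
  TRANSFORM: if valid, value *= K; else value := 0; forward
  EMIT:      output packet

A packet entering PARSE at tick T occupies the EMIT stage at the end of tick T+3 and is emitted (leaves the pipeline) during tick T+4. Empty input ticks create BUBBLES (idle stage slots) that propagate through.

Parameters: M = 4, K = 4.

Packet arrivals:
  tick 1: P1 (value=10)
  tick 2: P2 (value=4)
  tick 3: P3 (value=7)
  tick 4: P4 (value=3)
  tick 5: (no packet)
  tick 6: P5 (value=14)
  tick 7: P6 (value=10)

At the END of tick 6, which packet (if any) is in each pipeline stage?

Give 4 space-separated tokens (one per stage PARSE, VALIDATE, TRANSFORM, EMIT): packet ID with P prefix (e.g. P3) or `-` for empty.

Answer: P5 - P4 P3

Derivation:
Tick 1: [PARSE:P1(v=10,ok=F), VALIDATE:-, TRANSFORM:-, EMIT:-] out:-; in:P1
Tick 2: [PARSE:P2(v=4,ok=F), VALIDATE:P1(v=10,ok=F), TRANSFORM:-, EMIT:-] out:-; in:P2
Tick 3: [PARSE:P3(v=7,ok=F), VALIDATE:P2(v=4,ok=F), TRANSFORM:P1(v=0,ok=F), EMIT:-] out:-; in:P3
Tick 4: [PARSE:P4(v=3,ok=F), VALIDATE:P3(v=7,ok=F), TRANSFORM:P2(v=0,ok=F), EMIT:P1(v=0,ok=F)] out:-; in:P4
Tick 5: [PARSE:-, VALIDATE:P4(v=3,ok=T), TRANSFORM:P3(v=0,ok=F), EMIT:P2(v=0,ok=F)] out:P1(v=0); in:-
Tick 6: [PARSE:P5(v=14,ok=F), VALIDATE:-, TRANSFORM:P4(v=12,ok=T), EMIT:P3(v=0,ok=F)] out:P2(v=0); in:P5
At end of tick 6: ['P5', '-', 'P4', 'P3']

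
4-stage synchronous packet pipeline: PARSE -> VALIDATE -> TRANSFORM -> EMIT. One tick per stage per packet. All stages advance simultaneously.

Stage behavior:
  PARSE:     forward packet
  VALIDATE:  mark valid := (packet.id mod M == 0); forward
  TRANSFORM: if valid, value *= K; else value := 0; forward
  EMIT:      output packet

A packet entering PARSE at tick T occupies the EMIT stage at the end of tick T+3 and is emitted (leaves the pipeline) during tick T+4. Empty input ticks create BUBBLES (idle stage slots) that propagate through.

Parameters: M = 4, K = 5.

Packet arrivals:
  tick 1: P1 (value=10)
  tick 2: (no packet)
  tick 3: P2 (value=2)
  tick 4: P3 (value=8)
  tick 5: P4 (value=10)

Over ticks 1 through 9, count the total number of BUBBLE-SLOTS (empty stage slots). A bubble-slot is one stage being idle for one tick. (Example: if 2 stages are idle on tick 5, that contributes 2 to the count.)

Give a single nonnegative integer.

Answer: 20

Derivation:
Tick 1: [PARSE:P1(v=10,ok=F), VALIDATE:-, TRANSFORM:-, EMIT:-] out:-; bubbles=3
Tick 2: [PARSE:-, VALIDATE:P1(v=10,ok=F), TRANSFORM:-, EMIT:-] out:-; bubbles=3
Tick 3: [PARSE:P2(v=2,ok=F), VALIDATE:-, TRANSFORM:P1(v=0,ok=F), EMIT:-] out:-; bubbles=2
Tick 4: [PARSE:P3(v=8,ok=F), VALIDATE:P2(v=2,ok=F), TRANSFORM:-, EMIT:P1(v=0,ok=F)] out:-; bubbles=1
Tick 5: [PARSE:P4(v=10,ok=F), VALIDATE:P3(v=8,ok=F), TRANSFORM:P2(v=0,ok=F), EMIT:-] out:P1(v=0); bubbles=1
Tick 6: [PARSE:-, VALIDATE:P4(v=10,ok=T), TRANSFORM:P3(v=0,ok=F), EMIT:P2(v=0,ok=F)] out:-; bubbles=1
Tick 7: [PARSE:-, VALIDATE:-, TRANSFORM:P4(v=50,ok=T), EMIT:P3(v=0,ok=F)] out:P2(v=0); bubbles=2
Tick 8: [PARSE:-, VALIDATE:-, TRANSFORM:-, EMIT:P4(v=50,ok=T)] out:P3(v=0); bubbles=3
Tick 9: [PARSE:-, VALIDATE:-, TRANSFORM:-, EMIT:-] out:P4(v=50); bubbles=4
Total bubble-slots: 20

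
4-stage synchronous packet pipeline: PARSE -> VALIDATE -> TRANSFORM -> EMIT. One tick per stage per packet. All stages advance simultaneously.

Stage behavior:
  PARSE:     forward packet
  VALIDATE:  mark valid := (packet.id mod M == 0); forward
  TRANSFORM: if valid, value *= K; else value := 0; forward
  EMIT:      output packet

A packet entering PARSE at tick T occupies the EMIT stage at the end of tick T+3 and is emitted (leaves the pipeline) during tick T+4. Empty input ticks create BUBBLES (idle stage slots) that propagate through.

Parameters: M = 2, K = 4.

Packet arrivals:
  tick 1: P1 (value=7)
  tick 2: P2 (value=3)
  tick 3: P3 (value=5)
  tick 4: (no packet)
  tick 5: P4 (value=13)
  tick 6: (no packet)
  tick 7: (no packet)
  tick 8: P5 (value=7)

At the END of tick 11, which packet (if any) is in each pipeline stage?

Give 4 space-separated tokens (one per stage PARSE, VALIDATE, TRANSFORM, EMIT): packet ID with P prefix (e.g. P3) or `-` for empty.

Answer: - - - P5

Derivation:
Tick 1: [PARSE:P1(v=7,ok=F), VALIDATE:-, TRANSFORM:-, EMIT:-] out:-; in:P1
Tick 2: [PARSE:P2(v=3,ok=F), VALIDATE:P1(v=7,ok=F), TRANSFORM:-, EMIT:-] out:-; in:P2
Tick 3: [PARSE:P3(v=5,ok=F), VALIDATE:P2(v=3,ok=T), TRANSFORM:P1(v=0,ok=F), EMIT:-] out:-; in:P3
Tick 4: [PARSE:-, VALIDATE:P3(v=5,ok=F), TRANSFORM:P2(v=12,ok=T), EMIT:P1(v=0,ok=F)] out:-; in:-
Tick 5: [PARSE:P4(v=13,ok=F), VALIDATE:-, TRANSFORM:P3(v=0,ok=F), EMIT:P2(v=12,ok=T)] out:P1(v=0); in:P4
Tick 6: [PARSE:-, VALIDATE:P4(v=13,ok=T), TRANSFORM:-, EMIT:P3(v=0,ok=F)] out:P2(v=12); in:-
Tick 7: [PARSE:-, VALIDATE:-, TRANSFORM:P4(v=52,ok=T), EMIT:-] out:P3(v=0); in:-
Tick 8: [PARSE:P5(v=7,ok=F), VALIDATE:-, TRANSFORM:-, EMIT:P4(v=52,ok=T)] out:-; in:P5
Tick 9: [PARSE:-, VALIDATE:P5(v=7,ok=F), TRANSFORM:-, EMIT:-] out:P4(v=52); in:-
Tick 10: [PARSE:-, VALIDATE:-, TRANSFORM:P5(v=0,ok=F), EMIT:-] out:-; in:-
Tick 11: [PARSE:-, VALIDATE:-, TRANSFORM:-, EMIT:P5(v=0,ok=F)] out:-; in:-
At end of tick 11: ['-', '-', '-', 'P5']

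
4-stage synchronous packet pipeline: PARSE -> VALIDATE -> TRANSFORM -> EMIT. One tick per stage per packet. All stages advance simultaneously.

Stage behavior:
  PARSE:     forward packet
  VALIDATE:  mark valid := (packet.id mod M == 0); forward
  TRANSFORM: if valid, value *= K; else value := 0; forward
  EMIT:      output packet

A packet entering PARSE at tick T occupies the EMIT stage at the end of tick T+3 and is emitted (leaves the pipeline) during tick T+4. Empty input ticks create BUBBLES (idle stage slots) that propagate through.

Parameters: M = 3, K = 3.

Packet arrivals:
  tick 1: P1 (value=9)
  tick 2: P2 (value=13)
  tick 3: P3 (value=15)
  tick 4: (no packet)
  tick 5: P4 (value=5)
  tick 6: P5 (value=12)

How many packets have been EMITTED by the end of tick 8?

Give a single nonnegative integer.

Tick 1: [PARSE:P1(v=9,ok=F), VALIDATE:-, TRANSFORM:-, EMIT:-] out:-; in:P1
Tick 2: [PARSE:P2(v=13,ok=F), VALIDATE:P1(v=9,ok=F), TRANSFORM:-, EMIT:-] out:-; in:P2
Tick 3: [PARSE:P3(v=15,ok=F), VALIDATE:P2(v=13,ok=F), TRANSFORM:P1(v=0,ok=F), EMIT:-] out:-; in:P3
Tick 4: [PARSE:-, VALIDATE:P3(v=15,ok=T), TRANSFORM:P2(v=0,ok=F), EMIT:P1(v=0,ok=F)] out:-; in:-
Tick 5: [PARSE:P4(v=5,ok=F), VALIDATE:-, TRANSFORM:P3(v=45,ok=T), EMIT:P2(v=0,ok=F)] out:P1(v=0); in:P4
Tick 6: [PARSE:P5(v=12,ok=F), VALIDATE:P4(v=5,ok=F), TRANSFORM:-, EMIT:P3(v=45,ok=T)] out:P2(v=0); in:P5
Tick 7: [PARSE:-, VALIDATE:P5(v=12,ok=F), TRANSFORM:P4(v=0,ok=F), EMIT:-] out:P3(v=45); in:-
Tick 8: [PARSE:-, VALIDATE:-, TRANSFORM:P5(v=0,ok=F), EMIT:P4(v=0,ok=F)] out:-; in:-
Emitted by tick 8: ['P1', 'P2', 'P3']

Answer: 3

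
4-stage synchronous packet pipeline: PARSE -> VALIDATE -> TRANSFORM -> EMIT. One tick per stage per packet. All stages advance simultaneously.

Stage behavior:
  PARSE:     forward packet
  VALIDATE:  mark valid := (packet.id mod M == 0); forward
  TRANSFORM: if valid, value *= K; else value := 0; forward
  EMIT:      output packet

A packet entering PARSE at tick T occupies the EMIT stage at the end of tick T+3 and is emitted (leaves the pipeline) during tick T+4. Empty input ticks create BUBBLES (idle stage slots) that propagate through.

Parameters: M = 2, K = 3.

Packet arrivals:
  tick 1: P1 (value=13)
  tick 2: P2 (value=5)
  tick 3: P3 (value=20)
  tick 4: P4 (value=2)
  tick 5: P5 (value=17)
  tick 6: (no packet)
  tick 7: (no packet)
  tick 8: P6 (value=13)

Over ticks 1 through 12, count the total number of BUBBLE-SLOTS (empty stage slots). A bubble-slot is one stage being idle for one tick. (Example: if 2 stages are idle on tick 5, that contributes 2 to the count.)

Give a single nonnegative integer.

Tick 1: [PARSE:P1(v=13,ok=F), VALIDATE:-, TRANSFORM:-, EMIT:-] out:-; bubbles=3
Tick 2: [PARSE:P2(v=5,ok=F), VALIDATE:P1(v=13,ok=F), TRANSFORM:-, EMIT:-] out:-; bubbles=2
Tick 3: [PARSE:P3(v=20,ok=F), VALIDATE:P2(v=5,ok=T), TRANSFORM:P1(v=0,ok=F), EMIT:-] out:-; bubbles=1
Tick 4: [PARSE:P4(v=2,ok=F), VALIDATE:P3(v=20,ok=F), TRANSFORM:P2(v=15,ok=T), EMIT:P1(v=0,ok=F)] out:-; bubbles=0
Tick 5: [PARSE:P5(v=17,ok=F), VALIDATE:P4(v=2,ok=T), TRANSFORM:P3(v=0,ok=F), EMIT:P2(v=15,ok=T)] out:P1(v=0); bubbles=0
Tick 6: [PARSE:-, VALIDATE:P5(v=17,ok=F), TRANSFORM:P4(v=6,ok=T), EMIT:P3(v=0,ok=F)] out:P2(v=15); bubbles=1
Tick 7: [PARSE:-, VALIDATE:-, TRANSFORM:P5(v=0,ok=F), EMIT:P4(v=6,ok=T)] out:P3(v=0); bubbles=2
Tick 8: [PARSE:P6(v=13,ok=F), VALIDATE:-, TRANSFORM:-, EMIT:P5(v=0,ok=F)] out:P4(v=6); bubbles=2
Tick 9: [PARSE:-, VALIDATE:P6(v=13,ok=T), TRANSFORM:-, EMIT:-] out:P5(v=0); bubbles=3
Tick 10: [PARSE:-, VALIDATE:-, TRANSFORM:P6(v=39,ok=T), EMIT:-] out:-; bubbles=3
Tick 11: [PARSE:-, VALIDATE:-, TRANSFORM:-, EMIT:P6(v=39,ok=T)] out:-; bubbles=3
Tick 12: [PARSE:-, VALIDATE:-, TRANSFORM:-, EMIT:-] out:P6(v=39); bubbles=4
Total bubble-slots: 24

Answer: 24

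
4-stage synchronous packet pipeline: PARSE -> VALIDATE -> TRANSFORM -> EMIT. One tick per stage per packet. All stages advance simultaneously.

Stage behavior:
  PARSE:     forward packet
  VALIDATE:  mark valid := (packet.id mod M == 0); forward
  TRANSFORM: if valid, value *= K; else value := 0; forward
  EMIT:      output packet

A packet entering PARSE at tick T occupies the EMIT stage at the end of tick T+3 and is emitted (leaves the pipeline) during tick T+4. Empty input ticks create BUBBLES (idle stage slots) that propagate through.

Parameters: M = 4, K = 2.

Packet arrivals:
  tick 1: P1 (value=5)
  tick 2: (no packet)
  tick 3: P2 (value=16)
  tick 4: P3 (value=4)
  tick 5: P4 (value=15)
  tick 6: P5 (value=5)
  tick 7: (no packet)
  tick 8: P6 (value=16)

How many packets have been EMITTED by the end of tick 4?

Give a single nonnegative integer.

Tick 1: [PARSE:P1(v=5,ok=F), VALIDATE:-, TRANSFORM:-, EMIT:-] out:-; in:P1
Tick 2: [PARSE:-, VALIDATE:P1(v=5,ok=F), TRANSFORM:-, EMIT:-] out:-; in:-
Tick 3: [PARSE:P2(v=16,ok=F), VALIDATE:-, TRANSFORM:P1(v=0,ok=F), EMIT:-] out:-; in:P2
Tick 4: [PARSE:P3(v=4,ok=F), VALIDATE:P2(v=16,ok=F), TRANSFORM:-, EMIT:P1(v=0,ok=F)] out:-; in:P3
Emitted by tick 4: []

Answer: 0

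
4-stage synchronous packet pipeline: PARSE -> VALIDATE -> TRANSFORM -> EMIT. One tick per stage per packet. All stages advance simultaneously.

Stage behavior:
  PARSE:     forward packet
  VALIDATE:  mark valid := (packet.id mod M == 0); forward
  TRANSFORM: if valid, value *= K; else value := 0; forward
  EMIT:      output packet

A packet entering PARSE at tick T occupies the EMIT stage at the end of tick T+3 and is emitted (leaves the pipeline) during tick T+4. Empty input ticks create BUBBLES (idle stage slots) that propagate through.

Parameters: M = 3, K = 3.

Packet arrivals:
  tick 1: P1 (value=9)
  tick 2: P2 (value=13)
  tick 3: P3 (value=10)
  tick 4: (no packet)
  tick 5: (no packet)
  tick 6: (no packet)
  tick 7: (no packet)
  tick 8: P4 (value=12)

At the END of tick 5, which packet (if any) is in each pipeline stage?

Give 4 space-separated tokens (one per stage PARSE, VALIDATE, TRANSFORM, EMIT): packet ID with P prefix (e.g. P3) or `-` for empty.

Answer: - - P3 P2

Derivation:
Tick 1: [PARSE:P1(v=9,ok=F), VALIDATE:-, TRANSFORM:-, EMIT:-] out:-; in:P1
Tick 2: [PARSE:P2(v=13,ok=F), VALIDATE:P1(v=9,ok=F), TRANSFORM:-, EMIT:-] out:-; in:P2
Tick 3: [PARSE:P3(v=10,ok=F), VALIDATE:P2(v=13,ok=F), TRANSFORM:P1(v=0,ok=F), EMIT:-] out:-; in:P3
Tick 4: [PARSE:-, VALIDATE:P3(v=10,ok=T), TRANSFORM:P2(v=0,ok=F), EMIT:P1(v=0,ok=F)] out:-; in:-
Tick 5: [PARSE:-, VALIDATE:-, TRANSFORM:P3(v=30,ok=T), EMIT:P2(v=0,ok=F)] out:P1(v=0); in:-
At end of tick 5: ['-', '-', 'P3', 'P2']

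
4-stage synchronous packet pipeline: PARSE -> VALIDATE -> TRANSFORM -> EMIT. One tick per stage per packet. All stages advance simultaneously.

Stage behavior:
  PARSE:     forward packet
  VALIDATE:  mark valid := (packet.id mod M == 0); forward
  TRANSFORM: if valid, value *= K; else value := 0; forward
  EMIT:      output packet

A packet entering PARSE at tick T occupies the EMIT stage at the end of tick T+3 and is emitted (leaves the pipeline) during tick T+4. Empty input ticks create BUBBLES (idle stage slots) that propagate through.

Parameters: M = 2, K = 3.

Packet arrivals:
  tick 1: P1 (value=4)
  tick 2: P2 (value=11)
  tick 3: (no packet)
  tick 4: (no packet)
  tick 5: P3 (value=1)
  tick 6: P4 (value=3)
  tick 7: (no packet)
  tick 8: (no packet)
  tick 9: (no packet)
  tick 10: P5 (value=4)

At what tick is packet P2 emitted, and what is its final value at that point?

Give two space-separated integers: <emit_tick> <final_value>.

Tick 1: [PARSE:P1(v=4,ok=F), VALIDATE:-, TRANSFORM:-, EMIT:-] out:-; in:P1
Tick 2: [PARSE:P2(v=11,ok=F), VALIDATE:P1(v=4,ok=F), TRANSFORM:-, EMIT:-] out:-; in:P2
Tick 3: [PARSE:-, VALIDATE:P2(v=11,ok=T), TRANSFORM:P1(v=0,ok=F), EMIT:-] out:-; in:-
Tick 4: [PARSE:-, VALIDATE:-, TRANSFORM:P2(v=33,ok=T), EMIT:P1(v=0,ok=F)] out:-; in:-
Tick 5: [PARSE:P3(v=1,ok=F), VALIDATE:-, TRANSFORM:-, EMIT:P2(v=33,ok=T)] out:P1(v=0); in:P3
Tick 6: [PARSE:P4(v=3,ok=F), VALIDATE:P3(v=1,ok=F), TRANSFORM:-, EMIT:-] out:P2(v=33); in:P4
Tick 7: [PARSE:-, VALIDATE:P4(v=3,ok=T), TRANSFORM:P3(v=0,ok=F), EMIT:-] out:-; in:-
Tick 8: [PARSE:-, VALIDATE:-, TRANSFORM:P4(v=9,ok=T), EMIT:P3(v=0,ok=F)] out:-; in:-
Tick 9: [PARSE:-, VALIDATE:-, TRANSFORM:-, EMIT:P4(v=9,ok=T)] out:P3(v=0); in:-
Tick 10: [PARSE:P5(v=4,ok=F), VALIDATE:-, TRANSFORM:-, EMIT:-] out:P4(v=9); in:P5
Tick 11: [PARSE:-, VALIDATE:P5(v=4,ok=F), TRANSFORM:-, EMIT:-] out:-; in:-
Tick 12: [PARSE:-, VALIDATE:-, TRANSFORM:P5(v=0,ok=F), EMIT:-] out:-; in:-
Tick 13: [PARSE:-, VALIDATE:-, TRANSFORM:-, EMIT:P5(v=0,ok=F)] out:-; in:-
Tick 14: [PARSE:-, VALIDATE:-, TRANSFORM:-, EMIT:-] out:P5(v=0); in:-
P2: arrives tick 2, valid=True (id=2, id%2=0), emit tick 6, final value 33

Answer: 6 33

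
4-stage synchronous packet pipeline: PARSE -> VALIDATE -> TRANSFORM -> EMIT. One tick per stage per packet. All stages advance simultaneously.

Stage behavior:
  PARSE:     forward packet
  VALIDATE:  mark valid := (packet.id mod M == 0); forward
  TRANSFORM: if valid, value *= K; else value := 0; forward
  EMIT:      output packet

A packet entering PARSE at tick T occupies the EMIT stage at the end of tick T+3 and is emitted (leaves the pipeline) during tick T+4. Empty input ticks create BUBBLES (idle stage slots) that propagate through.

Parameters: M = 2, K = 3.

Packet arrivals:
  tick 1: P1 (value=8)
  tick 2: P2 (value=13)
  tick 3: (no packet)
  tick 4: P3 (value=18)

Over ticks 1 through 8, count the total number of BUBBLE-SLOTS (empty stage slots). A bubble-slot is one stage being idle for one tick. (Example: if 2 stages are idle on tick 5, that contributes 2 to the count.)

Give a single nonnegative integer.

Tick 1: [PARSE:P1(v=8,ok=F), VALIDATE:-, TRANSFORM:-, EMIT:-] out:-; bubbles=3
Tick 2: [PARSE:P2(v=13,ok=F), VALIDATE:P1(v=8,ok=F), TRANSFORM:-, EMIT:-] out:-; bubbles=2
Tick 3: [PARSE:-, VALIDATE:P2(v=13,ok=T), TRANSFORM:P1(v=0,ok=F), EMIT:-] out:-; bubbles=2
Tick 4: [PARSE:P3(v=18,ok=F), VALIDATE:-, TRANSFORM:P2(v=39,ok=T), EMIT:P1(v=0,ok=F)] out:-; bubbles=1
Tick 5: [PARSE:-, VALIDATE:P3(v=18,ok=F), TRANSFORM:-, EMIT:P2(v=39,ok=T)] out:P1(v=0); bubbles=2
Tick 6: [PARSE:-, VALIDATE:-, TRANSFORM:P3(v=0,ok=F), EMIT:-] out:P2(v=39); bubbles=3
Tick 7: [PARSE:-, VALIDATE:-, TRANSFORM:-, EMIT:P3(v=0,ok=F)] out:-; bubbles=3
Tick 8: [PARSE:-, VALIDATE:-, TRANSFORM:-, EMIT:-] out:P3(v=0); bubbles=4
Total bubble-slots: 20

Answer: 20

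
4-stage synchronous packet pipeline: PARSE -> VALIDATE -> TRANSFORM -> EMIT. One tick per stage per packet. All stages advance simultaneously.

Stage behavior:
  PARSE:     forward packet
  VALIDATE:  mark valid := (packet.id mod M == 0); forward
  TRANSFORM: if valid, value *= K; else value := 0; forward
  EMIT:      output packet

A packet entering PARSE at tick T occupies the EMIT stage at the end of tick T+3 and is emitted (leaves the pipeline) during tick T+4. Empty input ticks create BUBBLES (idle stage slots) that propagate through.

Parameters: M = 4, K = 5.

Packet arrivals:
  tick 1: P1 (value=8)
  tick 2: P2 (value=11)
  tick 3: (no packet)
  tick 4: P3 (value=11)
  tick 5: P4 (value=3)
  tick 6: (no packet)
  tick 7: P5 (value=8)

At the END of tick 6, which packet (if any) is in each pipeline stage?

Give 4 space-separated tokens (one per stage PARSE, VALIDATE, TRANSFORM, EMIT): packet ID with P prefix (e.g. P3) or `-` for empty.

Answer: - P4 P3 -

Derivation:
Tick 1: [PARSE:P1(v=8,ok=F), VALIDATE:-, TRANSFORM:-, EMIT:-] out:-; in:P1
Tick 2: [PARSE:P2(v=11,ok=F), VALIDATE:P1(v=8,ok=F), TRANSFORM:-, EMIT:-] out:-; in:P2
Tick 3: [PARSE:-, VALIDATE:P2(v=11,ok=F), TRANSFORM:P1(v=0,ok=F), EMIT:-] out:-; in:-
Tick 4: [PARSE:P3(v=11,ok=F), VALIDATE:-, TRANSFORM:P2(v=0,ok=F), EMIT:P1(v=0,ok=F)] out:-; in:P3
Tick 5: [PARSE:P4(v=3,ok=F), VALIDATE:P3(v=11,ok=F), TRANSFORM:-, EMIT:P2(v=0,ok=F)] out:P1(v=0); in:P4
Tick 6: [PARSE:-, VALIDATE:P4(v=3,ok=T), TRANSFORM:P3(v=0,ok=F), EMIT:-] out:P2(v=0); in:-
At end of tick 6: ['-', 'P4', 'P3', '-']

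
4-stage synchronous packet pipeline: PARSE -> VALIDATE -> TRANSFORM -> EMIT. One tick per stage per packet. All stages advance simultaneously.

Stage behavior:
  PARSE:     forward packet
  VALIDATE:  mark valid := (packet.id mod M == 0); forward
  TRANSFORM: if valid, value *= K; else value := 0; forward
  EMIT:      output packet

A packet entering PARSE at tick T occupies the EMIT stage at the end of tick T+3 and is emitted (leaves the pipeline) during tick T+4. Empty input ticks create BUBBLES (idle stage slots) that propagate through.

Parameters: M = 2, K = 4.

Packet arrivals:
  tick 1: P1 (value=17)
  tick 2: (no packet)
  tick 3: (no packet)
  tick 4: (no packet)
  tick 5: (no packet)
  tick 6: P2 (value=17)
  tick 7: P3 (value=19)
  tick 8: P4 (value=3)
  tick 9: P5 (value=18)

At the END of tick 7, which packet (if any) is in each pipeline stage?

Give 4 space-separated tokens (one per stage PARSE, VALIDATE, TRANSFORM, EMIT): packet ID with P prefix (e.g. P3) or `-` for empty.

Answer: P3 P2 - -

Derivation:
Tick 1: [PARSE:P1(v=17,ok=F), VALIDATE:-, TRANSFORM:-, EMIT:-] out:-; in:P1
Tick 2: [PARSE:-, VALIDATE:P1(v=17,ok=F), TRANSFORM:-, EMIT:-] out:-; in:-
Tick 3: [PARSE:-, VALIDATE:-, TRANSFORM:P1(v=0,ok=F), EMIT:-] out:-; in:-
Tick 4: [PARSE:-, VALIDATE:-, TRANSFORM:-, EMIT:P1(v=0,ok=F)] out:-; in:-
Tick 5: [PARSE:-, VALIDATE:-, TRANSFORM:-, EMIT:-] out:P1(v=0); in:-
Tick 6: [PARSE:P2(v=17,ok=F), VALIDATE:-, TRANSFORM:-, EMIT:-] out:-; in:P2
Tick 7: [PARSE:P3(v=19,ok=F), VALIDATE:P2(v=17,ok=T), TRANSFORM:-, EMIT:-] out:-; in:P3
At end of tick 7: ['P3', 'P2', '-', '-']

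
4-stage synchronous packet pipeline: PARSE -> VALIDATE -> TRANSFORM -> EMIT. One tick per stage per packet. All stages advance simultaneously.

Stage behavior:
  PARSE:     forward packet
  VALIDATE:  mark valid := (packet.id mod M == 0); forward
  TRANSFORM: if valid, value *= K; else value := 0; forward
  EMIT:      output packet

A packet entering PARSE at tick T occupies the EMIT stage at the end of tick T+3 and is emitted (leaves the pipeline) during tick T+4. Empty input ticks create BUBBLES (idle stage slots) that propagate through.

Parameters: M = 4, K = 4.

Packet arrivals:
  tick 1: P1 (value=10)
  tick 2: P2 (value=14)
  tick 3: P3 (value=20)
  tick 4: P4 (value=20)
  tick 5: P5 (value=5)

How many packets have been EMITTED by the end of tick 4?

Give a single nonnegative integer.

Tick 1: [PARSE:P1(v=10,ok=F), VALIDATE:-, TRANSFORM:-, EMIT:-] out:-; in:P1
Tick 2: [PARSE:P2(v=14,ok=F), VALIDATE:P1(v=10,ok=F), TRANSFORM:-, EMIT:-] out:-; in:P2
Tick 3: [PARSE:P3(v=20,ok=F), VALIDATE:P2(v=14,ok=F), TRANSFORM:P1(v=0,ok=F), EMIT:-] out:-; in:P3
Tick 4: [PARSE:P4(v=20,ok=F), VALIDATE:P3(v=20,ok=F), TRANSFORM:P2(v=0,ok=F), EMIT:P1(v=0,ok=F)] out:-; in:P4
Emitted by tick 4: []

Answer: 0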